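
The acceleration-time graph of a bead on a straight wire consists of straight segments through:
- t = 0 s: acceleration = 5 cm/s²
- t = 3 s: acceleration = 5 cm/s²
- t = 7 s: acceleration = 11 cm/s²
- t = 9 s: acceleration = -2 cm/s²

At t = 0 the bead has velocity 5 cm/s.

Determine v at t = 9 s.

61 cm/s

Δv equals the area under the a-t graph; then v = v₀ + Δv.
0–3 s: 5 × 3 = 15 cm/s
3–7 s: ½(5 + 11)(4) = 32 cm/s
7–9 s: ½(11 + -2)(2) = 9 cm/s
Δv = 56 cm/s, so v(9) = 5 + (56) = 61 cm/s.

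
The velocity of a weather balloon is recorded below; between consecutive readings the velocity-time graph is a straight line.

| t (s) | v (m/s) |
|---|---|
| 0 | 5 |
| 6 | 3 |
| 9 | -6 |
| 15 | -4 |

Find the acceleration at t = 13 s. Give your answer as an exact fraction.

1/3 m/s²

Acceleration is the slope of the v-t graph on 9–15 s: (-4 − -6)/(15 − 9) = 1/3 m/s².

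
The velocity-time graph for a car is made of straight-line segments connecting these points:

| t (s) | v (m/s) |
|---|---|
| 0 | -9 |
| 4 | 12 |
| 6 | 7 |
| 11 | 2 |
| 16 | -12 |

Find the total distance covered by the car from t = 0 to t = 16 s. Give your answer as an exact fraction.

1251/14 m

Distance (not displacement) is the total path length: add the absolute areas under v-t.
0–4 s: v = 0 at t = 12/7 s; triangle areas 54/7 + 96/7 = 150/7 m
4–6 s: |½(12 + 7)(2)| = 19 m
6–11 s: |½(7 + 2)(5)| = 22.5 m
11–16 s: v = 0 at t = 82/7 s; triangle areas 5/7 + 180/7 = 185/7 m
Total distance = 1251/14 m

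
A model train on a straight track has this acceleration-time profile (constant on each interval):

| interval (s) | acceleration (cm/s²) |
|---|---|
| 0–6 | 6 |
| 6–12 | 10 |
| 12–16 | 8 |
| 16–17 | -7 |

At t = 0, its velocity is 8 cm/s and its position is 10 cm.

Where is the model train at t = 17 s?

1222.5 cm

On each constant-a segment, Δv = aΔt and Δx = v₀Δt + ½aΔt²; chain segment to segment.
0–6 s: v starts 8 cm/s; Δx = 8·6 + ½·6·6² = 156 cm; v ends 44 cm/s.
6–12 s: v starts 44 cm/s; Δx = 44·6 + ½·10·6² = 444 cm; v ends 104 cm/s.
12–16 s: v starts 104 cm/s; Δx = 104·4 + ½·8·4² = 480 cm; v ends 136 cm/s.
16–17 s: v starts 136 cm/s; Δx = 136·1 + ½·-7·1² = 132.5 cm; v ends 129 cm/s.
x(17) = 10 + Σ Δx = 1222.5 cm.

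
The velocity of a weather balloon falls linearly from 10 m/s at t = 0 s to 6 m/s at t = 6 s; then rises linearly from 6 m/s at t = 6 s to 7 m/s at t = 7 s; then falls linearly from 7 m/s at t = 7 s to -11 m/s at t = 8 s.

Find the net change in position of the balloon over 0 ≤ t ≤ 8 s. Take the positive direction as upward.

Net displacement equals the area under the velocity-time graph (areas below the axis count negative).
0–6 s: ½(10 + 6)(6) = 48 m
6–7 s: ½(6 + 7)(1) = 6.5 m
7–8 s: ½(7 + -11)(1) = -2 m
Net displacement = 52.5 m

52.5 m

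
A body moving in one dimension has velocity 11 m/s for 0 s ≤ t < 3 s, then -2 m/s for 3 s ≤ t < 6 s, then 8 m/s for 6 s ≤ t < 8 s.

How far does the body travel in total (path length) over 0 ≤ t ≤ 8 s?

55 m

Total distance travelled is ∫|v| dt — sum the magnitudes of each area piece.
0–3 s: |11| × 3 = 33 m
3–6 s: |-2| × 3 = 6 m
6–8 s: |8| × 2 = 16 m
Total distance = 55 m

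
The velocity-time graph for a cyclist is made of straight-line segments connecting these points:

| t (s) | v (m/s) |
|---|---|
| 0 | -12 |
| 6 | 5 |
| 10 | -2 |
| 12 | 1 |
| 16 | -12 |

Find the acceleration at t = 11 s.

Acceleration is the slope of the v-t graph on 10–12 s: (1 − -2)/(12 − 10) = 1.5 m/s².

1.5 m/s²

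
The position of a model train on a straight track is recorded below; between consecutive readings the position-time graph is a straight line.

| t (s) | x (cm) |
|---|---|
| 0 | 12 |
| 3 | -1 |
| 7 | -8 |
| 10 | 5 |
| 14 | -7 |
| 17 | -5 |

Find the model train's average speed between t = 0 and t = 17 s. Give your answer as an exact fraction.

47/17 cm/s

Average speed = (total path length)/(elapsed time); on a piecewise-linear x-t graph the path length is Σ|Δx|.
0–3 s: |Δx| = |-1 − 12| = 13 cm
3–7 s: |Δx| = |-8 − -1| = 7 cm
7–10 s: |Δx| = |5 − -8| = 13 cm
10–14 s: |Δx| = |-7 − 5| = 12 cm
14–17 s: |Δx| = |-5 − -7| = 2 cm
Total path = 47 cm; average speed = 47/17 = 47/17 cm/s.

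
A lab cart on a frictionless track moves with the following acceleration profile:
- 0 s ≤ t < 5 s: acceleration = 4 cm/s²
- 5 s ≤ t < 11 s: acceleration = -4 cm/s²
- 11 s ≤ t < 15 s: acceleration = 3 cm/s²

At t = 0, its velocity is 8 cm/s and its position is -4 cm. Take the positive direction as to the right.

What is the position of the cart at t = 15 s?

On each constant-a segment, Δv = aΔt and Δx = v₀Δt + ½aΔt²; chain segment to segment.
0–5 s: v starts 8 cm/s; Δx = 8·5 + ½·4·5² = 90 cm; v ends 28 cm/s.
5–11 s: v starts 28 cm/s; Δx = 28·6 + ½·-4·6² = 96 cm; v ends 4 cm/s.
11–15 s: v starts 4 cm/s; Δx = 4·4 + ½·3·4² = 40 cm; v ends 16 cm/s.
x(15) = -4 + Σ Δx = 222 cm.

222 cm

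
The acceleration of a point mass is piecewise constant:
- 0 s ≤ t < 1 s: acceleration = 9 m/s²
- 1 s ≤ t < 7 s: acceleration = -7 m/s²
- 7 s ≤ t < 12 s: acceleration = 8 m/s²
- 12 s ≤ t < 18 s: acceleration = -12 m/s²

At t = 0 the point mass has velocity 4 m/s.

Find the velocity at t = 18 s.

Δv equals the area under the a-t graph; then v = v₀ + Δv.
0–1 s: 9 × 1 = 9 m/s
1–7 s: -7 × 6 = -42 m/s
7–12 s: 8 × 5 = 40 m/s
12–18 s: -12 × 6 = -72 m/s
Δv = -65 m/s, so v(18) = 4 + (-65) = -61 m/s.

-61 m/s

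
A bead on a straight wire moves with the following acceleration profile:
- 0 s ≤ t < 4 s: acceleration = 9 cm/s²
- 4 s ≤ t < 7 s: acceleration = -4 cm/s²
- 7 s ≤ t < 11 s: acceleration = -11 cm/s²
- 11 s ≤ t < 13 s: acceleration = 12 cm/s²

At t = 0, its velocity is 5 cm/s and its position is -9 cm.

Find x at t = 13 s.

On each constant-a segment, Δv = aΔt and Δx = v₀Δt + ½aΔt²; chain segment to segment.
0–4 s: v starts 5 cm/s; Δx = 5·4 + ½·9·4² = 92 cm; v ends 41 cm/s.
4–7 s: v starts 41 cm/s; Δx = 41·3 + ½·-4·3² = 105 cm; v ends 29 cm/s.
7–11 s: v starts 29 cm/s; Δx = 29·4 + ½·-11·4² = 28 cm; v ends -15 cm/s.
11–13 s: v starts -15 cm/s; Δx = -15·2 + ½·12·2² = -6 cm; v ends 9 cm/s.
x(13) = -9 + Σ Δx = 210 cm.

210 cm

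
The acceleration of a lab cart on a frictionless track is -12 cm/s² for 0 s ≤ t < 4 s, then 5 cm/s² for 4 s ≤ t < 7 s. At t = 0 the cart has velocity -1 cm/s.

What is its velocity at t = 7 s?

-34 cm/s

Δv equals the area under the a-t graph; then v = v₀ + Δv.
0–4 s: -12 × 4 = -48 cm/s
4–7 s: 5 × 3 = 15 cm/s
Δv = -33 cm/s, so v(7) = -1 + (-33) = -34 cm/s.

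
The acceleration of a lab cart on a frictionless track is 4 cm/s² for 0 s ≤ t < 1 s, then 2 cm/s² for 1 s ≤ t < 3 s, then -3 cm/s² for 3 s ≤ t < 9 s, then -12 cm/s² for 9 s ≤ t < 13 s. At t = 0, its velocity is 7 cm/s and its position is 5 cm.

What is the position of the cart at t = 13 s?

On each constant-a segment, Δv = aΔt and Δx = v₀Δt + ½aΔt²; chain segment to segment.
0–1 s: v starts 7 cm/s; Δx = 7·1 + ½·4·1² = 9 cm; v ends 11 cm/s.
1–3 s: v starts 11 cm/s; Δx = 11·2 + ½·2·2² = 26 cm; v ends 15 cm/s.
3–9 s: v starts 15 cm/s; Δx = 15·6 + ½·-3·6² = 36 cm; v ends -3 cm/s.
9–13 s: v starts -3 cm/s; Δx = -3·4 + ½·-12·4² = -108 cm; v ends -51 cm/s.
x(13) = 5 + Σ Δx = -32 cm.

-32 cm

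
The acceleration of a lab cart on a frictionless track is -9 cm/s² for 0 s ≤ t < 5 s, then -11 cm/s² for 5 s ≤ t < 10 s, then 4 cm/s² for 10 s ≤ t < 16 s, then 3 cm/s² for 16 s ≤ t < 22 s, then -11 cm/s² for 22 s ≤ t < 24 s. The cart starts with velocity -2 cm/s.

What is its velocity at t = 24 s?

Δv equals the area under the a-t graph; then v = v₀ + Δv.
0–5 s: -9 × 5 = -45 cm/s
5–10 s: -11 × 5 = -55 cm/s
10–16 s: 4 × 6 = 24 cm/s
16–22 s: 3 × 6 = 18 cm/s
22–24 s: -11 × 2 = -22 cm/s
Δv = -80 cm/s, so v(24) = -2 + (-80) = -82 cm/s.

-82 cm/s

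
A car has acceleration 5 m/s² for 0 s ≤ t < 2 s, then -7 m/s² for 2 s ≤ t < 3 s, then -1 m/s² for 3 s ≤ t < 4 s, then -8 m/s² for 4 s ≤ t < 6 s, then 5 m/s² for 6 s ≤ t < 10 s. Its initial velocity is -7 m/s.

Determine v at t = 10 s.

Δv equals the area under the a-t graph; then v = v₀ + Δv.
0–2 s: 5 × 2 = 10 m/s
2–3 s: -7 × 1 = -7 m/s
3–4 s: -1 × 1 = -1 m/s
4–6 s: -8 × 2 = -16 m/s
6–10 s: 5 × 4 = 20 m/s
Δv = 6 m/s, so v(10) = -7 + (6) = -1 m/s.

-1 m/s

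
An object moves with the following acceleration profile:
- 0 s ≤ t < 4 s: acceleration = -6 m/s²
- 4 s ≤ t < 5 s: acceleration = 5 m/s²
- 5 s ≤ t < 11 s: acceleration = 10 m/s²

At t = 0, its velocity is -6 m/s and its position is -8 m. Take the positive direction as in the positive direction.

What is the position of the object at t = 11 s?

-77.5 m

On each constant-a segment, Δv = aΔt and Δx = v₀Δt + ½aΔt²; chain segment to segment.
0–4 s: v starts -6 m/s; Δx = -6·4 + ½·-6·4² = -72 m; v ends -30 m/s.
4–5 s: v starts -30 m/s; Δx = -30·1 + ½·5·1² = -27.5 m; v ends -25 m/s.
5–11 s: v starts -25 m/s; Δx = -25·6 + ½·10·6² = 30 m; v ends 35 m/s.
x(11) = -8 + Σ Δx = -77.5 m.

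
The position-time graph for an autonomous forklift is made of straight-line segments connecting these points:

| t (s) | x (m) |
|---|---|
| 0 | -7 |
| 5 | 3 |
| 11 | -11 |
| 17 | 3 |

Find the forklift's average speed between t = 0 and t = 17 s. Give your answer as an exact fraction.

Average speed = (total path length)/(elapsed time); on a piecewise-linear x-t graph the path length is Σ|Δx|.
0–5 s: |Δx| = |3 − -7| = 10 m
5–11 s: |Δx| = |-11 − 3| = 14 m
11–17 s: |Δx| = |3 − -11| = 14 m
Total path = 38 m; average speed = 38/17 = 38/17 m/s.

38/17 m/s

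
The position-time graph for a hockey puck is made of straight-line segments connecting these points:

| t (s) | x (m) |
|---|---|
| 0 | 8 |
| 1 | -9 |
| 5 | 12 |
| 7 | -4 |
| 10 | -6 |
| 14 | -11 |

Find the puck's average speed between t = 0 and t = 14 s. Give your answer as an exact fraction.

Average speed = (total path length)/(elapsed time); on a piecewise-linear x-t graph the path length is Σ|Δx|.
0–1 s: |Δx| = |-9 − 8| = 17 m
1–5 s: |Δx| = |12 − -9| = 21 m
5–7 s: |Δx| = |-4 − 12| = 16 m
7–10 s: |Δx| = |-6 − -4| = 2 m
10–14 s: |Δx| = |-11 − -6| = 5 m
Total path = 61 m; average speed = 61/14 = 61/14 m/s.

61/14 m/s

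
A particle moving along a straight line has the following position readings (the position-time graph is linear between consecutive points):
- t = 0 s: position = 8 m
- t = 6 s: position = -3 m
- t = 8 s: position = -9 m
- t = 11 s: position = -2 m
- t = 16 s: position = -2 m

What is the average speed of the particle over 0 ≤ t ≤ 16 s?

Average speed = (total path length)/(elapsed time); on a piecewise-linear x-t graph the path length is Σ|Δx|.
0–6 s: |Δx| = |-3 − 8| = 11 m
6–8 s: |Δx| = |-9 − -3| = 6 m
8–11 s: |Δx| = |-2 − -9| = 7 m
11–16 s: |Δx| = |-2 − -2| = 0 m
Total path = 24 m; average speed = 24/16 = 1.5 m/s.

1.5 m/s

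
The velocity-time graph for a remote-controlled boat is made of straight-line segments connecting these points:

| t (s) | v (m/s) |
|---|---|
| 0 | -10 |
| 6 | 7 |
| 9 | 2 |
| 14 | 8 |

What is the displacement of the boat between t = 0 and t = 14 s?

Displacement is the signed area under the v-t curve.
0–6 s: ½(-10 + 7)(6) = -9 m
6–9 s: ½(7 + 2)(3) = 13.5 m
9–14 s: ½(2 + 8)(5) = 25 m
Net displacement = 29.5 m

29.5 m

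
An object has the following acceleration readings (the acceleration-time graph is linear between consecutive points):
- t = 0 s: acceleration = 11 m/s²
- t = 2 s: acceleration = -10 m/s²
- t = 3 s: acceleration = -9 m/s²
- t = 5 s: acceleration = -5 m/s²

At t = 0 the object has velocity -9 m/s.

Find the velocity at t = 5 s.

-31.5 m/s

Δv equals the area under the a-t graph; then v = v₀ + Δv.
0–2 s: ½(11 + -10)(2) = 1 m/s
2–3 s: ½(-10 + -9)(1) = -9.5 m/s
3–5 s: ½(-9 + -5)(2) = -14 m/s
Δv = -22.5 m/s, so v(5) = -9 + (-22.5) = -31.5 m/s.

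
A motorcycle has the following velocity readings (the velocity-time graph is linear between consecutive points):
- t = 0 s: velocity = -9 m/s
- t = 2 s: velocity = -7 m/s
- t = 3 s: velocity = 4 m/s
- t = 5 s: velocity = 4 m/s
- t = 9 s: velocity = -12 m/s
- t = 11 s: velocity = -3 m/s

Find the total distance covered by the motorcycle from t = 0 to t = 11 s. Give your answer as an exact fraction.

Total distance travelled is ∫|v| dt — sum the magnitudes of each area piece.
0–2 s: |½(-9 + -7)(2)| = 16 m
2–3 s: v = 0 at t = 29/11 s; triangle areas 49/22 + 8/11 = 65/22 m
3–5 s: |4| × 2 = 8 m
5–9 s: v = 0 at t = 6 s; triangle areas 2 + 18 = 20 m
9–11 s: |½(-12 + -3)(2)| = 15 m
Total distance = 1363/22 m

1363/22 m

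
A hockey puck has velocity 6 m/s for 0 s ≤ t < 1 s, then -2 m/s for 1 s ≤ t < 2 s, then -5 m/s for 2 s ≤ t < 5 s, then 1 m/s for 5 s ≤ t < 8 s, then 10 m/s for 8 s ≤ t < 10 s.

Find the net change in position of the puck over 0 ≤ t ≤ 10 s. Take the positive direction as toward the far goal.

Net displacement equals the area under the velocity-time graph (areas below the axis count negative).
0–1 s: 6 × 1 = 6 m
1–2 s: -2 × 1 = -2 m
2–5 s: -5 × 3 = -15 m
5–8 s: 1 × 3 = 3 m
8–10 s: 10 × 2 = 20 m
Net displacement = 12 m

12 m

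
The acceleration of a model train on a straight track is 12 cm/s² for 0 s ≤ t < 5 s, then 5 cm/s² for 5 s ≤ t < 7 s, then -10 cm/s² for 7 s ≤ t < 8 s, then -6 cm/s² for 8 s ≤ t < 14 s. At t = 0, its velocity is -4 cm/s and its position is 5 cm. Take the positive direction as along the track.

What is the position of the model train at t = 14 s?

546 cm

On each constant-a segment, Δv = aΔt and Δx = v₀Δt + ½aΔt²; chain segment to segment.
0–5 s: v starts -4 cm/s; Δx = -4·5 + ½·12·5² = 130 cm; v ends 56 cm/s.
5–7 s: v starts 56 cm/s; Δx = 56·2 + ½·5·2² = 122 cm; v ends 66 cm/s.
7–8 s: v starts 66 cm/s; Δx = 66·1 + ½·-10·1² = 61 cm; v ends 56 cm/s.
8–14 s: v starts 56 cm/s; Δx = 56·6 + ½·-6·6² = 228 cm; v ends 20 cm/s.
x(14) = 5 + Σ Δx = 546 cm.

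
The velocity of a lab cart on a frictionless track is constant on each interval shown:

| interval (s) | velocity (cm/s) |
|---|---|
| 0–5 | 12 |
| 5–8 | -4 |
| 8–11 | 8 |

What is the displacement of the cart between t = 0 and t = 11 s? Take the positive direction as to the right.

72 cm

Displacement is the signed area under the v-t curve.
0–5 s: 12 × 5 = 60 cm
5–8 s: -4 × 3 = -12 cm
8–11 s: 8 × 3 = 24 cm
Net displacement = 72 cm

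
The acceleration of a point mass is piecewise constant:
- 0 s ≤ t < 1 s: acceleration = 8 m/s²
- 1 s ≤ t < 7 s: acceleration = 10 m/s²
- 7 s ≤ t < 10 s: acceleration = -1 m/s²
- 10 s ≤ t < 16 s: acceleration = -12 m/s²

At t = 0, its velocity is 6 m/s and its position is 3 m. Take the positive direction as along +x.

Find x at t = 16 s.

704.5 m

On each constant-a segment, Δv = aΔt and Δx = v₀Δt + ½aΔt²; chain segment to segment.
0–1 s: v starts 6 m/s; Δx = 6·1 + ½·8·1² = 10 m; v ends 14 m/s.
1–7 s: v starts 14 m/s; Δx = 14·6 + ½·10·6² = 264 m; v ends 74 m/s.
7–10 s: v starts 74 m/s; Δx = 74·3 + ½·-1·3² = 217.5 m; v ends 71 m/s.
10–16 s: v starts 71 m/s; Δx = 71·6 + ½·-12·6² = 210 m; v ends -1 m/s.
x(16) = 3 + Σ Δx = 704.5 m.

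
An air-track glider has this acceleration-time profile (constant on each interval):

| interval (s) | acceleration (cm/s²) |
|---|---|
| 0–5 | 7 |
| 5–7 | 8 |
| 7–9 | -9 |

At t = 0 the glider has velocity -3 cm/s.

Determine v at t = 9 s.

30 cm/s

Δv equals the area under the a-t graph; then v = v₀ + Δv.
0–5 s: 7 × 5 = 35 cm/s
5–7 s: 8 × 2 = 16 cm/s
7–9 s: -9 × 2 = -18 cm/s
Δv = 33 cm/s, so v(9) = -3 + (33) = 30 cm/s.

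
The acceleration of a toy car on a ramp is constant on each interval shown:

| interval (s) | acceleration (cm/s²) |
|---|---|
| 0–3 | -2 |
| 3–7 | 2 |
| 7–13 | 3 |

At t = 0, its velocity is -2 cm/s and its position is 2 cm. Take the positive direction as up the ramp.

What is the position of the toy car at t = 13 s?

25 cm

On each constant-a segment, Δv = aΔt and Δx = v₀Δt + ½aΔt²; chain segment to segment.
0–3 s: v starts -2 cm/s; Δx = -2·3 + ½·-2·3² = -15 cm; v ends -8 cm/s.
3–7 s: v starts -8 cm/s; Δx = -8·4 + ½·2·4² = -16 cm; v ends 0 cm/s.
7–13 s: v starts 0 cm/s; Δx = 0·6 + ½·3·6² = 54 cm; v ends 18 cm/s.
x(13) = 2 + Σ Δx = 25 cm.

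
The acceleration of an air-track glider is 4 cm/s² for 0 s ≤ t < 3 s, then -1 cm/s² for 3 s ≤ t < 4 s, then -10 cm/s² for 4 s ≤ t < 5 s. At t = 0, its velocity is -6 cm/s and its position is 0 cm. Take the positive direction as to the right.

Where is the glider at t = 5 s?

On each constant-a segment, Δv = aΔt and Δx = v₀Δt + ½aΔt²; chain segment to segment.
0–3 s: v starts -6 cm/s; Δx = -6·3 + ½·4·3² = 0 cm; v ends 6 cm/s.
3–4 s: v starts 6 cm/s; Δx = 6·1 + ½·-1·1² = 5.5 cm; v ends 5 cm/s.
4–5 s: v starts 5 cm/s; Δx = 5·1 + ½·-10·1² = 0 cm; v ends -5 cm/s.
x(5) = 0 + Σ Δx = 5.5 cm.

5.5 cm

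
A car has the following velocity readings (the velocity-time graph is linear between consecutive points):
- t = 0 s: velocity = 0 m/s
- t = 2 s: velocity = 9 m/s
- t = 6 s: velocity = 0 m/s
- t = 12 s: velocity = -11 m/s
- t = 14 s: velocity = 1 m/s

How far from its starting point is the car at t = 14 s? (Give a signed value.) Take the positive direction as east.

-16 m

Net displacement equals the area under the velocity-time graph (areas below the axis count negative).
0–2 s: ½(0 + 9)(2) = 9 m
2–6 s: ½(9 + 0)(4) = 18 m
6–12 s: ½(0 + -11)(6) = -33 m
12–14 s: ½(-11 + 1)(2) = -10 m
Net displacement = -16 m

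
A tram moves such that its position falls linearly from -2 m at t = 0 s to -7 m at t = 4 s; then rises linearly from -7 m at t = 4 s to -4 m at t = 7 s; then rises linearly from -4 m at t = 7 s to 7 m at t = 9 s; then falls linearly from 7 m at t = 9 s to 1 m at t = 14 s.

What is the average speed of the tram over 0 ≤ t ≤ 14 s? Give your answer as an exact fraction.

25/14 m/s

Average speed = (total path length)/(elapsed time); on a piecewise-linear x-t graph the path length is Σ|Δx|.
0–4 s: |Δx| = |-7 − -2| = 5 m
4–7 s: |Δx| = |-4 − -7| = 3 m
7–9 s: |Δx| = |7 − -4| = 11 m
9–14 s: |Δx| = |1 − 7| = 6 m
Total path = 25 m; average speed = 25/14 = 25/14 m/s.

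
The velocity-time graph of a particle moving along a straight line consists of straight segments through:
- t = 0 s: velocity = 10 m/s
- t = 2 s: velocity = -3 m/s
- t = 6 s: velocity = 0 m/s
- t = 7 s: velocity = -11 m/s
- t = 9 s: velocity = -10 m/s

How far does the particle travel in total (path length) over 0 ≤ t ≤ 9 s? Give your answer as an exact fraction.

Total distance travelled is ∫|v| dt — sum the magnitudes of each area piece.
0–2 s: v = 0 at t = 20/13 s; triangle areas 100/13 + 9/13 = 109/13 m
2–6 s: |½(-3 + 0)(4)| = 6 m
6–7 s: |½(0 + -11)(1)| = 5.5 m
7–9 s: |½(-11 + -10)(2)| = 21 m
Total distance = 1063/26 m

1063/26 m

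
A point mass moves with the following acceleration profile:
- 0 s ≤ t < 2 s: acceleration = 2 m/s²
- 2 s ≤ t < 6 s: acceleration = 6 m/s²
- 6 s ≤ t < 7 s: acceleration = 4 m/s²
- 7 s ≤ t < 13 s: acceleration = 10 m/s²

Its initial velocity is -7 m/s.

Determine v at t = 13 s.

Δv equals the area under the a-t graph; then v = v₀ + Δv.
0–2 s: 2 × 2 = 4 m/s
2–6 s: 6 × 4 = 24 m/s
6–7 s: 4 × 1 = 4 m/s
7–13 s: 10 × 6 = 60 m/s
Δv = 92 m/s, so v(13) = -7 + (92) = 85 m/s.

85 m/s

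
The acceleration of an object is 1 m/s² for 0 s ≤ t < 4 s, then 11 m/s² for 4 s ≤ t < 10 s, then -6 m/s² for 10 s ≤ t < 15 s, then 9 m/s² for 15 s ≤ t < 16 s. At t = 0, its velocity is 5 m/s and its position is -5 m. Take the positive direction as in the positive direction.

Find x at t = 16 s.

On each constant-a segment, Δv = aΔt and Δx = v₀Δt + ½aΔt²; chain segment to segment.
0–4 s: v starts 5 m/s; Δx = 5·4 + ½·1·4² = 28 m; v ends 9 m/s.
4–10 s: v starts 9 m/s; Δx = 9·6 + ½·11·6² = 252 m; v ends 75 m/s.
10–15 s: v starts 75 m/s; Δx = 75·5 + ½·-6·5² = 300 m; v ends 45 m/s.
15–16 s: v starts 45 m/s; Δx = 45·1 + ½·9·1² = 49.5 m; v ends 54 m/s.
x(16) = -5 + Σ Δx = 624.5 m.

624.5 m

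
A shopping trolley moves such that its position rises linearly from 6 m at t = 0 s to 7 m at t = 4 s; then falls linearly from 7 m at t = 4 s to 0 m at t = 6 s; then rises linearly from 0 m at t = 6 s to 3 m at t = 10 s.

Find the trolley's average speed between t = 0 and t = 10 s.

1.1 m/s

Average speed = (total path length)/(elapsed time); on a piecewise-linear x-t graph the path length is Σ|Δx|.
0–4 s: |Δx| = |7 − 6| = 1 m
4–6 s: |Δx| = |0 − 7| = 7 m
6–10 s: |Δx| = |3 − 0| = 3 m
Total path = 11 m; average speed = 11/10 = 1.1 m/s.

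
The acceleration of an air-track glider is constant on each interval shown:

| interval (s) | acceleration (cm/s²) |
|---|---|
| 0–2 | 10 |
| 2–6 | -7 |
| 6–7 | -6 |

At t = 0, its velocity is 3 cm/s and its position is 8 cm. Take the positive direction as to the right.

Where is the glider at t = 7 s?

On each constant-a segment, Δv = aΔt and Δx = v₀Δt + ½aΔt²; chain segment to segment.
0–2 s: v starts 3 cm/s; Δx = 3·2 + ½·10·2² = 26 cm; v ends 23 cm/s.
2–6 s: v starts 23 cm/s; Δx = 23·4 + ½·-7·4² = 36 cm; v ends -5 cm/s.
6–7 s: v starts -5 cm/s; Δx = -5·1 + ½·-6·1² = -8 cm; v ends -11 cm/s.
x(7) = 8 + Σ Δx = 62 cm.

62 cm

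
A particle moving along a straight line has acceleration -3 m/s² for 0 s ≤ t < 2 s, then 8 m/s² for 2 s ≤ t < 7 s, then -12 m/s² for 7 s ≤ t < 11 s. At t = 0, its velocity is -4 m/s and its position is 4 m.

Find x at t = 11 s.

On each constant-a segment, Δv = aΔt and Δx = v₀Δt + ½aΔt²; chain segment to segment.
0–2 s: v starts -4 m/s; Δx = -4·2 + ½·-3·2² = -14 m; v ends -10 m/s.
2–7 s: v starts -10 m/s; Δx = -10·5 + ½·8·5² = 50 m; v ends 30 m/s.
7–11 s: v starts 30 m/s; Δx = 30·4 + ½·-12·4² = 24 m; v ends -18 m/s.
x(11) = 4 + Σ Δx = 64 m.

64 m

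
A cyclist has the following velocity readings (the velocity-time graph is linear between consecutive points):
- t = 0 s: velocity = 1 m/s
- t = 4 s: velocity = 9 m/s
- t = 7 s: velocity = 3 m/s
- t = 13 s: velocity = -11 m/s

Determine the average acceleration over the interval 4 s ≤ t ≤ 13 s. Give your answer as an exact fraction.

Average acceleration = Δv/Δt = (-11 − 9)/(13 − 4) = -20/9 m/s².

-20/9 m/s²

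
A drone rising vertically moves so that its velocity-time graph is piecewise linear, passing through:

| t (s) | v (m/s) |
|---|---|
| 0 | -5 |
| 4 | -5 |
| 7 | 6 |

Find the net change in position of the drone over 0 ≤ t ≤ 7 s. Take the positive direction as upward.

Net displacement equals the area under the velocity-time graph (areas below the axis count negative).
0–4 s: -5 × 4 = -20 m
4–7 s: ½(-5 + 6)(3) = 1.5 m
Net displacement = -18.5 m

-18.5 m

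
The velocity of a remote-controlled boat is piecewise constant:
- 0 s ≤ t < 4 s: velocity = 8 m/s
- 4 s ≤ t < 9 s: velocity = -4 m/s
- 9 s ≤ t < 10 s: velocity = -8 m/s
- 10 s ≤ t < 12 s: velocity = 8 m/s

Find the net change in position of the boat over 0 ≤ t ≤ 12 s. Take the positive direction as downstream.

20 m

Displacement is the signed area under the v-t curve.
0–4 s: 8 × 4 = 32 m
4–9 s: -4 × 5 = -20 m
9–10 s: -8 × 1 = -8 m
10–12 s: 8 × 2 = 16 m
Net displacement = 20 m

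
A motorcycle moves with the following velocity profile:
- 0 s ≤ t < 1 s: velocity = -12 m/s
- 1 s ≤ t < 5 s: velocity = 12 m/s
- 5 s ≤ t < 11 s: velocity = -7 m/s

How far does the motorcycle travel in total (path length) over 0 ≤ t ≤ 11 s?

102 m

Total distance travelled is ∫|v| dt — sum the magnitudes of each area piece.
0–1 s: |-12| × 1 = 12 m
1–5 s: |12| × 4 = 48 m
5–11 s: |-7| × 6 = 42 m
Total distance = 102 m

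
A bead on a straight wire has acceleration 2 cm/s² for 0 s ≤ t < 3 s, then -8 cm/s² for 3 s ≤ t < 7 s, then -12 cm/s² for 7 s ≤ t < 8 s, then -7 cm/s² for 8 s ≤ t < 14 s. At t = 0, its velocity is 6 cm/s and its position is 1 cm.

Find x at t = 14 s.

On each constant-a segment, Δv = aΔt and Δx = v₀Δt + ½aΔt²; chain segment to segment.
0–3 s: v starts 6 cm/s; Δx = 6·3 + ½·2·3² = 27 cm; v ends 12 cm/s.
3–7 s: v starts 12 cm/s; Δx = 12·4 + ½·-8·4² = -16 cm; v ends -20 cm/s.
7–8 s: v starts -20 cm/s; Δx = -20·1 + ½·-12·1² = -26 cm; v ends -32 cm/s.
8–14 s: v starts -32 cm/s; Δx = -32·6 + ½·-7·6² = -318 cm; v ends -74 cm/s.
x(14) = 1 + Σ Δx = -332 cm.

-332 cm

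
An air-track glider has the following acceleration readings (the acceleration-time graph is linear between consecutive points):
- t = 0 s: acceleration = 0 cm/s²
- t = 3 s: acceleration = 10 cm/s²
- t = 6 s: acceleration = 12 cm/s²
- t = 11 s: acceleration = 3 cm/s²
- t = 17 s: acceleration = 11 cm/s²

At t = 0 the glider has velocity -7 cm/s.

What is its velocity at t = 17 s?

120.5 cm/s

Δv equals the area under the a-t graph; then v = v₀ + Δv.
0–3 s: ½(0 + 10)(3) = 15 cm/s
3–6 s: ½(10 + 12)(3) = 33 cm/s
6–11 s: ½(12 + 3)(5) = 37.5 cm/s
11–17 s: ½(3 + 11)(6) = 42 cm/s
Δv = 127.5 cm/s, so v(17) = -7 + (127.5) = 120.5 cm/s.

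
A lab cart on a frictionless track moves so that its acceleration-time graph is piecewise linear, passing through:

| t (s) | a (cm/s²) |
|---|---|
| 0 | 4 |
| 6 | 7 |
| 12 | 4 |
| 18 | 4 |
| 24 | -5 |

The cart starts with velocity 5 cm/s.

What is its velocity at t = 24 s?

92 cm/s

Δv equals the area under the a-t graph; then v = v₀ + Δv.
0–6 s: ½(4 + 7)(6) = 33 cm/s
6–12 s: ½(7 + 4)(6) = 33 cm/s
12–18 s: 4 × 6 = 24 cm/s
18–24 s: ½(4 + -5)(6) = -3 cm/s
Δv = 87 cm/s, so v(24) = 5 + (87) = 92 cm/s.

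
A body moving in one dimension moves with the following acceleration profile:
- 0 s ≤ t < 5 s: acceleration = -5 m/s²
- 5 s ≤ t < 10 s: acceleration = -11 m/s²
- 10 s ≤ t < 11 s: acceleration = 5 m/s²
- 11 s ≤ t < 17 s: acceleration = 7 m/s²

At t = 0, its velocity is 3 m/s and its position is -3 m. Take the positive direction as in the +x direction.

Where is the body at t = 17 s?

On each constant-a segment, Δv = aΔt and Δx = v₀Δt + ½aΔt²; chain segment to segment.
0–5 s: v starts 3 m/s; Δx = 3·5 + ½·-5·5² = -47.5 m; v ends -22 m/s.
5–10 s: v starts -22 m/s; Δx = -22·5 + ½·-11·5² = -247.5 m; v ends -77 m/s.
10–11 s: v starts -77 m/s; Δx = -77·1 + ½·5·1² = -74.5 m; v ends -72 m/s.
11–17 s: v starts -72 m/s; Δx = -72·6 + ½·7·6² = -306 m; v ends -30 m/s.
x(17) = -3 + Σ Δx = -678.5 m.

-678.5 m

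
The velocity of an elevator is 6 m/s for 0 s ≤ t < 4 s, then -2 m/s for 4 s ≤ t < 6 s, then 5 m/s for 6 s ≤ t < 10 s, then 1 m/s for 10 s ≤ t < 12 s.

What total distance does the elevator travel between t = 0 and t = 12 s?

Total distance travelled is ∫|v| dt — sum the magnitudes of each area piece.
0–4 s: |6| × 4 = 24 m
4–6 s: |-2| × 2 = 4 m
6–10 s: |5| × 4 = 20 m
10–12 s: |1| × 2 = 2 m
Total distance = 50 m

50 m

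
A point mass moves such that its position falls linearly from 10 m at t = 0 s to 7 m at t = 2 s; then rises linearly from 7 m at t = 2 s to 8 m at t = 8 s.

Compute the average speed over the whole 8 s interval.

0.5 m/s

Average speed = (total path length)/(elapsed time); on a piecewise-linear x-t graph the path length is Σ|Δx|.
0–2 s: |Δx| = |7 − 10| = 3 m
2–8 s: |Δx| = |8 − 7| = 1 m
Total path = 4 m; average speed = 4/8 = 0.5 m/s.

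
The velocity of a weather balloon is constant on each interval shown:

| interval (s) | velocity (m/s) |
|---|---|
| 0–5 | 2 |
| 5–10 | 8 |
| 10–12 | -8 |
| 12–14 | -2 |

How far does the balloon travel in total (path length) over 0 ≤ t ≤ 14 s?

70 m

Total distance travelled is ∫|v| dt — sum the magnitudes of each area piece.
0–5 s: |2| × 5 = 10 m
5–10 s: |8| × 5 = 40 m
10–12 s: |-8| × 2 = 16 m
12–14 s: |-2| × 2 = 4 m
Total distance = 70 m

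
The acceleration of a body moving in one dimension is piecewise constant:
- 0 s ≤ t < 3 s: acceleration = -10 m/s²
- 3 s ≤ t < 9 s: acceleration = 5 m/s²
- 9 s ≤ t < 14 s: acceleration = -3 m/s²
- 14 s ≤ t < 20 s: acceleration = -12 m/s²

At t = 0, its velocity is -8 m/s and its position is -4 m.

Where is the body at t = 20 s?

-642.5 m

On each constant-a segment, Δv = aΔt and Δx = v₀Δt + ½aΔt²; chain segment to segment.
0–3 s: v starts -8 m/s; Δx = -8·3 + ½·-10·3² = -69 m; v ends -38 m/s.
3–9 s: v starts -38 m/s; Δx = -38·6 + ½·5·6² = -138 m; v ends -8 m/s.
9–14 s: v starts -8 m/s; Δx = -8·5 + ½·-3·5² = -77.5 m; v ends -23 m/s.
14–20 s: v starts -23 m/s; Δx = -23·6 + ½·-12·6² = -354 m; v ends -95 m/s.
x(20) = -4 + Σ Δx = -642.5 m.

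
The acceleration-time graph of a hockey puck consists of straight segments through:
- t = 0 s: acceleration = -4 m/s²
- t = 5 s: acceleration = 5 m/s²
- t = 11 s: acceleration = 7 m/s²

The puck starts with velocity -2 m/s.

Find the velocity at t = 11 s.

36.5 m/s

Δv equals the area under the a-t graph; then v = v₀ + Δv.
0–5 s: ½(-4 + 5)(5) = 2.5 m/s
5–11 s: ½(5 + 7)(6) = 36 m/s
Δv = 38.5 m/s, so v(11) = -2 + (38.5) = 36.5 m/s.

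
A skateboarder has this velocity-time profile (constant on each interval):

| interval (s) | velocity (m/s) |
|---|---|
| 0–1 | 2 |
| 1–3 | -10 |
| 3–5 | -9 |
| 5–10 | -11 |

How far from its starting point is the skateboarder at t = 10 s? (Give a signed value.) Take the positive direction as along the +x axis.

Displacement is the signed area under the v-t curve.
0–1 s: 2 × 1 = 2 m
1–3 s: -10 × 2 = -20 m
3–5 s: -9 × 2 = -18 m
5–10 s: -11 × 5 = -55 m
Net displacement = -91 m

-91 m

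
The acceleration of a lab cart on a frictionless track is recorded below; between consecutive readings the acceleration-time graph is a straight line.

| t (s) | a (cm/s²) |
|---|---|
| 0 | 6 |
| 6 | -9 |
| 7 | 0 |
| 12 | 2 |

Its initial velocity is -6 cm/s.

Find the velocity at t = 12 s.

Δv equals the area under the a-t graph; then v = v₀ + Δv.
0–6 s: ½(6 + -9)(6) = -9 cm/s
6–7 s: ½(-9 + 0)(1) = -4.5 cm/s
7–12 s: ½(0 + 2)(5) = 5 cm/s
Δv = -8.5 cm/s, so v(12) = -6 + (-8.5) = -14.5 cm/s.

-14.5 cm/s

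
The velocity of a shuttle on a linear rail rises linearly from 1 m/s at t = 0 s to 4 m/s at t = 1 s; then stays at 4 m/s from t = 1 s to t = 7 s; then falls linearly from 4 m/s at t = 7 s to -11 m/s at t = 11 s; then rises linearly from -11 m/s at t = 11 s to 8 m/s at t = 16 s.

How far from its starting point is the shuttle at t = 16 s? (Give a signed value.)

5 m

Net displacement equals the area under the velocity-time graph (areas below the axis count negative).
0–1 s: ½(1 + 4)(1) = 2.5 m
1–7 s: 4 × 6 = 24 m
7–11 s: ½(4 + -11)(4) = -14 m
11–16 s: ½(-11 + 8)(5) = -7.5 m
Net displacement = 5 m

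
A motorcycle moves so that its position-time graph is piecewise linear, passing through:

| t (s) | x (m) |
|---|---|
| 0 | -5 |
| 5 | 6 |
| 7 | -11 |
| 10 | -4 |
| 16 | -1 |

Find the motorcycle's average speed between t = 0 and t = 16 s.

Average speed = (total path length)/(elapsed time); on a piecewise-linear x-t graph the path length is Σ|Δx|.
0–5 s: |Δx| = |6 − -5| = 11 m
5–7 s: |Δx| = |-11 − 6| = 17 m
7–10 s: |Δx| = |-4 − -11| = 7 m
10–16 s: |Δx| = |-1 − -4| = 3 m
Total path = 38 m; average speed = 38/16 = 2.375 m/s.

2.375 m/s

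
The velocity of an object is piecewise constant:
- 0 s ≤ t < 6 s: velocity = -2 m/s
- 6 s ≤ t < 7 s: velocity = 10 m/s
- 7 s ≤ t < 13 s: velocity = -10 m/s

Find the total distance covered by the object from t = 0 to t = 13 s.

Total distance travelled is ∫|v| dt — sum the magnitudes of each area piece.
0–6 s: |-2| × 6 = 12 m
6–7 s: |10| × 1 = 10 m
7–13 s: |-10| × 6 = 60 m
Total distance = 82 m

82 m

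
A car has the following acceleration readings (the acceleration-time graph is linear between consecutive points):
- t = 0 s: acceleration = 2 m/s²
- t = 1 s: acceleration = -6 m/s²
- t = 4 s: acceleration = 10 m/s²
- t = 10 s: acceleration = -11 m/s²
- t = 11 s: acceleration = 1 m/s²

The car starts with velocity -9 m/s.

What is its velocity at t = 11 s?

-13 m/s

Δv equals the area under the a-t graph; then v = v₀ + Δv.
0–1 s: ½(2 + -6)(1) = -2 m/s
1–4 s: ½(-6 + 10)(3) = 6 m/s
4–10 s: ½(10 + -11)(6) = -3 m/s
10–11 s: ½(-11 + 1)(1) = -5 m/s
Δv = -4 m/s, so v(11) = -9 + (-4) = -13 m/s.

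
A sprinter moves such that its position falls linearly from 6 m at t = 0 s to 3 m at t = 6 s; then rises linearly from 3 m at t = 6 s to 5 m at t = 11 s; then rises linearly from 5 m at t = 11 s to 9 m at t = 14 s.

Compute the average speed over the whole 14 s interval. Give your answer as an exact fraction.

Average speed = (total path length)/(elapsed time); on a piecewise-linear x-t graph the path length is Σ|Δx|.
0–6 s: |Δx| = |3 − 6| = 3 m
6–11 s: |Δx| = |5 − 3| = 2 m
11–14 s: |Δx| = |9 − 5| = 4 m
Total path = 9 m; average speed = 9/14 = 9/14 m/s.

9/14 m/s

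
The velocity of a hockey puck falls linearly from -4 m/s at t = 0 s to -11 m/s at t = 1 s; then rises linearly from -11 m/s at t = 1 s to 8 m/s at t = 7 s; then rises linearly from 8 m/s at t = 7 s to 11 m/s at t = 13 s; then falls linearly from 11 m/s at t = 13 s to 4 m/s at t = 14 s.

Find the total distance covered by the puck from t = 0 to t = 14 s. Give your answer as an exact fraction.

1923/19 m

Distance (not displacement) is the total path length: add the absolute areas under v-t.
0–1 s: |½(-4 + -11)(1)| = 7.5 m
1–7 s: v = 0 at t = 85/19 s; triangle areas 363/19 + 192/19 = 555/19 m
7–13 s: |½(8 + 11)(6)| = 57 m
13–14 s: |½(11 + 4)(1)| = 7.5 m
Total distance = 1923/19 m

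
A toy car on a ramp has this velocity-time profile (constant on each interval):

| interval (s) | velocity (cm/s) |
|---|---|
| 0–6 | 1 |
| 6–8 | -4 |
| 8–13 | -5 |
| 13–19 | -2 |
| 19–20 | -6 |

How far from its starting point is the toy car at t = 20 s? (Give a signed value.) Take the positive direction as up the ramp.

Displacement is the signed area under the v-t curve.
0–6 s: 1 × 6 = 6 cm
6–8 s: -4 × 2 = -8 cm
8–13 s: -5 × 5 = -25 cm
13–19 s: -2 × 6 = -12 cm
19–20 s: -6 × 1 = -6 cm
Net displacement = -45 cm

-45 cm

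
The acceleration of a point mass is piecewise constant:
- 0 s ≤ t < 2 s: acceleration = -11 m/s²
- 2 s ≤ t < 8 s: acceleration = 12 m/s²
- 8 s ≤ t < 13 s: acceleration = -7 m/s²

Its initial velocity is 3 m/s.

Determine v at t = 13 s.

Δv equals the area under the a-t graph; then v = v₀ + Δv.
0–2 s: -11 × 2 = -22 m/s
2–8 s: 12 × 6 = 72 m/s
8–13 s: -7 × 5 = -35 m/s
Δv = 15 m/s, so v(13) = 3 + (15) = 18 m/s.

18 m/s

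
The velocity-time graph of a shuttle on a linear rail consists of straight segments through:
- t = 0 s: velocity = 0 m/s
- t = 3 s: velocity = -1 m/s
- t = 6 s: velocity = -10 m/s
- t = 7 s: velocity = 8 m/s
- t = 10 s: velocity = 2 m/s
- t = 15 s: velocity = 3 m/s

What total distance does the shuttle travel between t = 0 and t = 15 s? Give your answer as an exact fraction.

Distance (not displacement) is the total path length: add the absolute areas under v-t.
0–3 s: |½(0 + -1)(3)| = 1.5 m
3–6 s: |½(-1 + -10)(3)| = 16.5 m
6–7 s: v = 0 at t = 59/9 s; triangle areas 25/9 + 16/9 = 41/9 m
7–10 s: |½(8 + 2)(3)| = 15 m
10–15 s: |½(2 + 3)(5)| = 12.5 m
Total distance = 901/18 m

901/18 m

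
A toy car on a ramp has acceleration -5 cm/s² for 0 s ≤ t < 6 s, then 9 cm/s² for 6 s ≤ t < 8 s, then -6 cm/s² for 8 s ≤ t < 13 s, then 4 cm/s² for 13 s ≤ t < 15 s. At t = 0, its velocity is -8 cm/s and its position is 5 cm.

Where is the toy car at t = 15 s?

On each constant-a segment, Δv = aΔt and Δx = v₀Δt + ½aΔt²; chain segment to segment.
0–6 s: v starts -8 cm/s; Δx = -8·6 + ½·-5·6² = -138 cm; v ends -38 cm/s.
6–8 s: v starts -38 cm/s; Δx = -38·2 + ½·9·2² = -58 cm; v ends -20 cm/s.
8–13 s: v starts -20 cm/s; Δx = -20·5 + ½·-6·5² = -175 cm; v ends -50 cm/s.
13–15 s: v starts -50 cm/s; Δx = -50·2 + ½·4·2² = -92 cm; v ends -42 cm/s.
x(15) = 5 + Σ Δx = -458 cm.

-458 cm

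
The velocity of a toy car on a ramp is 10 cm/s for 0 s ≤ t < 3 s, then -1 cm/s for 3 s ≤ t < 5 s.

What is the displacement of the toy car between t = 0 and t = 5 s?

28 cm

Displacement is the signed area under the v-t curve.
0–3 s: 10 × 3 = 30 cm
3–5 s: -1 × 2 = -2 cm
Net displacement = 28 cm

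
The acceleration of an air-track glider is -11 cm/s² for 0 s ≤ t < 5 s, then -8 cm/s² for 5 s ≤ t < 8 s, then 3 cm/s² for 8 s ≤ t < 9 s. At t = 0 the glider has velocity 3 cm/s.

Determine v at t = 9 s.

Δv equals the area under the a-t graph; then v = v₀ + Δv.
0–5 s: -11 × 5 = -55 cm/s
5–8 s: -8 × 3 = -24 cm/s
8–9 s: 3 × 1 = 3 cm/s
Δv = -76 cm/s, so v(9) = 3 + (-76) = -73 cm/s.

-73 cm/s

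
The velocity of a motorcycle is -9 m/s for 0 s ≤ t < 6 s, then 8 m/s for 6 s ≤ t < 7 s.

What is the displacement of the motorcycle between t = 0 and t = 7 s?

-46 m

Net displacement equals the area under the velocity-time graph (areas below the axis count negative).
0–6 s: -9 × 6 = -54 m
6–7 s: 8 × 1 = 8 m
Net displacement = -46 m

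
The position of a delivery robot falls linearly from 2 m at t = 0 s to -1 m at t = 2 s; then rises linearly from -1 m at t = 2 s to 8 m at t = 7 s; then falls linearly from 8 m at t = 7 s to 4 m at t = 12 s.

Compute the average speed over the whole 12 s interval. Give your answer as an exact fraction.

4/3 m/s

Average speed = (total path length)/(elapsed time); on a piecewise-linear x-t graph the path length is Σ|Δx|.
0–2 s: |Δx| = |-1 − 2| = 3 m
2–7 s: |Δx| = |8 − -1| = 9 m
7–12 s: |Δx| = |4 − 8| = 4 m
Total path = 16 m; average speed = 16/12 = 4/3 m/s.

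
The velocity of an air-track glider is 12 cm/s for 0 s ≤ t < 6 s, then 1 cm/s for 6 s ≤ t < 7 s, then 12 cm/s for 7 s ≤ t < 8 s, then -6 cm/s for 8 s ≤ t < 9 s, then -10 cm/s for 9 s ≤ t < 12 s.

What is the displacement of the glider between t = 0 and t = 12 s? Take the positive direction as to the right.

Net displacement equals the area under the velocity-time graph (areas below the axis count negative).
0–6 s: 12 × 6 = 72 cm
6–7 s: 1 × 1 = 1 cm
7–8 s: 12 × 1 = 12 cm
8–9 s: -6 × 1 = -6 cm
9–12 s: -10 × 3 = -30 cm
Net displacement = 49 cm

49 cm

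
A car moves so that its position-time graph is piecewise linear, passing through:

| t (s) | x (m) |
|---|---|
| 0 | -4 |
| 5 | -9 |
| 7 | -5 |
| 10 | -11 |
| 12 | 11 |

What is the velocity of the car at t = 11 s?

11 m/s

Velocity is the slope of the x-t graph on 10–12 s: (11 − -11)/(12 − 10) = 11 m/s.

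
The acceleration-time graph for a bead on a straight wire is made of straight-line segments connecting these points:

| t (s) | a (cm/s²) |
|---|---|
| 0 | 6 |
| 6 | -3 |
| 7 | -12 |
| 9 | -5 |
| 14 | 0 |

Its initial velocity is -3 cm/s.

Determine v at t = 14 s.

Δv equals the area under the a-t graph; then v = v₀ + Δv.
0–6 s: ½(6 + -3)(6) = 9 cm/s
6–7 s: ½(-3 + -12)(1) = -7.5 cm/s
7–9 s: ½(-12 + -5)(2) = -17 cm/s
9–14 s: ½(-5 + 0)(5) = -12.5 cm/s
Δv = -28 cm/s, so v(14) = -3 + (-28) = -31 cm/s.

-31 cm/s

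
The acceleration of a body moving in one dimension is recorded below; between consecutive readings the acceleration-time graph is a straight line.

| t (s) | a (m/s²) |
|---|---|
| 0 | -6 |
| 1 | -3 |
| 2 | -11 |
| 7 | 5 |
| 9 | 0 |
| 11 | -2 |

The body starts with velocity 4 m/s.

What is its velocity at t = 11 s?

-19.5 m/s

Δv equals the area under the a-t graph; then v = v₀ + Δv.
0–1 s: ½(-6 + -3)(1) = -4.5 m/s
1–2 s: ½(-3 + -11)(1) = -7 m/s
2–7 s: ½(-11 + 5)(5) = -15 m/s
7–9 s: ½(5 + 0)(2) = 5 m/s
9–11 s: ½(0 + -2)(2) = -2 m/s
Δv = -23.5 m/s, so v(11) = 4 + (-23.5) = -19.5 m/s.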